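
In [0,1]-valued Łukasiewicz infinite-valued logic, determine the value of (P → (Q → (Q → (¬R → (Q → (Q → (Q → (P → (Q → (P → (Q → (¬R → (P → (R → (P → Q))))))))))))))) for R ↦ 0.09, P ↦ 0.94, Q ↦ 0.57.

¬R: Łukasiewicz ¬ gives 1 − 0.09 = 0.91
¬R: Łukasiewicz ¬ gives 1 − 0.09 = 0.91
(P → Q): min(1, 1 − 0.94 + 0.57) = 0.63
(R → (P → Q)): min(1, 1 − 0.09 + 0.63) = 1
(P → (R → (P → Q))): min(1, 1 − 0.94 + 1) = 1
(¬R → (P → (R → (P → Q)))): min(1, 1 − 0.91 + 1) = 1
(Q → (¬R → (P → (R → (P → Q))))): min(1, 1 − 0.57 + 1) = 1
(P → (Q → (¬R → (P → (R → (P → Q)))))): min(1, 1 − 0.94 + 1) = 1
(Q → (P → (Q → (¬R → (P → (R → (P → Q))))))): min(1, 1 − 0.57 + 1) = 1
(P → (Q → (P → (Q → (¬R → (P → (R → (P → Q)))))))): min(1, 1 − 0.94 + 1) = 1
(Q → (P → (Q → (P → (Q → (¬R → (P → (R → (P → Q))))))))): min(1, 1 − 0.57 + 1) = 1
(Q → (Q → (P → (Q → (P → (Q → (¬R → (P → (R → (P → Q)))))))))): min(1, 1 − 0.57 + 1) = 1
(Q → (Q → (Q → (P → (Q → (P → (Q → (¬R → (P → (R → (P → Q))))))))))): min(1, 1 − 0.57 + 1) = 1
(¬R → (Q → (Q → (Q → (P → (Q → (P → (Q → (¬R → (P → (R → (P → Q)))))))))))): min(1, 1 − 0.91 + 1) = 1
(Q → (¬R → (Q → (Q → (Q → (P → (Q → (P → (Q → (¬R → (P → (R → (P → Q))))))))))))): min(1, 1 − 0.57 + 1) = 1
(Q → (Q → (¬R → (Q → (Q → (Q → (P → (Q → (P → (Q → (¬R → (P → (R → (P → Q)))))))))))))): min(1, 1 − 0.57 + 1) = 1
(P → (Q → (Q → (¬R → (Q → (Q → (Q → (P → (Q → (P → (Q → (¬R → (P → (R → (P → Q))))))))))))))): min(1, 1 − 0.94 + 1) = 1

1.00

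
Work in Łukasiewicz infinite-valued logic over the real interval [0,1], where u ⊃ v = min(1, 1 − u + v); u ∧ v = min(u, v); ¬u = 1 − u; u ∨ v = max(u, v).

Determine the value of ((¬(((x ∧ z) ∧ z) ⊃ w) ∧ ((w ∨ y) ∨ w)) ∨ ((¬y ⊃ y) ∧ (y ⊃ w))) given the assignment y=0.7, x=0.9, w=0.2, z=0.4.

0.50

(x ∧ z) = min(0.9, 0.4) = 0.4
((x ∧ z) ∧ z) = min(0.4, 0.4) = 0.4
(((x ∧ z) ∧ z) ⊃ w): min(1, 1 − 0.4 + 0.2) = 0.8
¬(((x ∧ z) ∧ z) ⊃ w): Łukasiewicz ¬ gives 1 − 0.8 = 0.2
(w ∨ y) = max(0.2, 0.7) = 0.7
((w ∨ y) ∨ w) = max(0.7, 0.2) = 0.7
(¬(((x ∧ z) ∧ z) ⊃ w) ∧ ((w ∨ y) ∨ w)) = min(0.2, 0.7) = 0.2
¬y: Łukasiewicz ¬ gives 1 − 0.7 = 0.3
(¬y ⊃ y): min(1, 1 − 0.3 + 0.7) = 1
(y ⊃ w): min(1, 1 − 0.7 + 0.2) = 0.5
((¬y ⊃ y) ∧ (y ⊃ w)) = min(1, 0.5) = 0.5
((¬(((x ∧ z) ∧ z) ⊃ w) ∧ ((w ∨ y) ∨ w)) ∨ ((¬y ⊃ y) ∧ (y ⊃ w))) = max(0.2, 0.5) = 0.5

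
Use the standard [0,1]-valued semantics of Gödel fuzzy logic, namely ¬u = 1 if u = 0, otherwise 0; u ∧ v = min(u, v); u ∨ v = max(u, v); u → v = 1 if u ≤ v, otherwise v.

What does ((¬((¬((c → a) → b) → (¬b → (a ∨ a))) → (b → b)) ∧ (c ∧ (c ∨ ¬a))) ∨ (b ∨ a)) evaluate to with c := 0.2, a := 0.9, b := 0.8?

0.90

(c → a): 0.2 ≤ 0.9, so result = 1
((c → a) → b): 1 > 0.8, so result = 0.8
¬((c → a) → b): Gödel ¬ of 0.8 = 0 (operand ≠ 0)
¬b: Gödel ¬ of 0.8 = 0 (operand ≠ 0)
(a ∨ a) = max(0.9, 0.9) = 0.9
(¬b → (a ∨ a)): 0 ≤ 0.9, so result = 1
(¬((c → a) → b) → (¬b → (a ∨ a))): 0 ≤ 1, so result = 1
(b → b): 0.8 ≤ 0.8, so result = 1
((¬((c → a) → b) → (¬b → (a ∨ a))) → (b → b)): 1 ≤ 1, so result = 1
¬((¬((c → a) → b) → (¬b → (a ∨ a))) → (b → b)): Gödel ¬ of 1 = 0 (operand ≠ 0)
¬a: Gödel ¬ of 0.9 = 0 (operand ≠ 0)
(c ∨ ¬a) = max(0.2, 0) = 0.2
(c ∧ (c ∨ ¬a)) = min(0.2, 0.2) = 0.2
(¬((¬((c → a) → b) → (¬b → (a ∨ a))) → (b → b)) ∧ (c ∧ (c ∨ ¬a))) = min(0, 0.2) = 0
(b ∨ a) = max(0.8, 0.9) = 0.9
((¬((¬((c → a) → b) → (¬b → (a ∨ a))) → (b → b)) ∧ (c ∧ (c ∨ ¬a))) ∨ (b ∨ a)) = max(0, 0.9) = 0.9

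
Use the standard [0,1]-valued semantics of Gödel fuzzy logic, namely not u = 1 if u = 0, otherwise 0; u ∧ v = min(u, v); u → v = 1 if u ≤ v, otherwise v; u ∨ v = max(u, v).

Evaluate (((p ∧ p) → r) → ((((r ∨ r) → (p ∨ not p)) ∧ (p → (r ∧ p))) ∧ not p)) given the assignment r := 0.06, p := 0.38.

0.00

(p ∧ p) = min(0.38, 0.38) = 0.38
((p ∧ p) → r): 0.38 > 0.06, so result = 0.06
(r ∨ r) = max(0.06, 0.06) = 0.06
not p: Gödel ¬ of 0.38 = 0 (operand ≠ 0)
(p ∨ not p) = max(0.38, 0) = 0.38
((r ∨ r) → (p ∨ not p)): 0.06 ≤ 0.38, so result = 1
(r ∧ p) = min(0.06, 0.38) = 0.06
(p → (r ∧ p)): 0.38 > 0.06, so result = 0.06
(((r ∨ r) → (p ∨ not p)) ∧ (p → (r ∧ p))) = min(1, 0.06) = 0.06
not p: Gödel ¬ of 0.38 = 0 (operand ≠ 0)
((((r ∨ r) → (p ∨ not p)) ∧ (p → (r ∧ p))) ∧ not p) = min(0.06, 0) = 0
(((p ∧ p) → r) → ((((r ∨ r) → (p ∨ not p)) ∧ (p → (r ∧ p))) ∧ not p)): 0.06 > 0, so result = 0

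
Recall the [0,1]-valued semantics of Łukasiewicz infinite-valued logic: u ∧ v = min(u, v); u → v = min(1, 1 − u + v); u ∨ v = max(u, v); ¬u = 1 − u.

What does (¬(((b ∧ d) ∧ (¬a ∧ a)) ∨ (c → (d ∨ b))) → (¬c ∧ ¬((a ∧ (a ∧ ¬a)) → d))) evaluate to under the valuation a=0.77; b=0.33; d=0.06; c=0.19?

1.00

(b ∧ d) = min(0.33, 0.06) = 0.06
¬a: Łukasiewicz ¬ gives 1 − 0.77 = 0.23
(¬a ∧ a) = min(0.23, 0.77) = 0.23
((b ∧ d) ∧ (¬a ∧ a)) = min(0.06, 0.23) = 0.06
(d ∨ b) = max(0.06, 0.33) = 0.33
(c → (d ∨ b)): min(1, 1 − 0.19 + 0.33) = 1
(((b ∧ d) ∧ (¬a ∧ a)) ∨ (c → (d ∨ b))) = max(0.06, 1) = 1
¬(((b ∧ d) ∧ (¬a ∧ a)) ∨ (c → (d ∨ b))): Łukasiewicz ¬ gives 1 − 1 = 0
¬c: Łukasiewicz ¬ gives 1 − 0.19 = 0.81
¬a: Łukasiewicz ¬ gives 1 − 0.77 = 0.23
(a ∧ ¬a) = min(0.77, 0.23) = 0.23
(a ∧ (a ∧ ¬a)) = min(0.77, 0.23) = 0.23
((a ∧ (a ∧ ¬a)) → d): min(1, 1 − 0.23 + 0.06) = 0.83
¬((a ∧ (a ∧ ¬a)) → d): Łukasiewicz ¬ gives 1 − 0.83 = 0.17
(¬c ∧ ¬((a ∧ (a ∧ ¬a)) → d)) = min(0.81, 0.17) = 0.17
(¬(((b ∧ d) ∧ (¬a ∧ a)) ∨ (c → (d ∨ b))) → (¬c ∧ ¬((a ∧ (a ∧ ¬a)) → d))): min(1, 1 − 0 + 0.17) = 1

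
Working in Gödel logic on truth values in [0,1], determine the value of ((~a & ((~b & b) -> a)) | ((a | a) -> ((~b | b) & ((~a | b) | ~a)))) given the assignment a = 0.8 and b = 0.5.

0.50

~a: Gödel ¬ of 0.8 = 0 (operand ≠ 0)
~b: Gödel ¬ of 0.5 = 0 (operand ≠ 0)
(~b & b) = min(0, 0.5) = 0
((~b & b) -> a): 0 ≤ 0.8, so result = 1
(~a & ((~b & b) -> a)) = min(0, 1) = 0
(a | a) = max(0.8, 0.8) = 0.8
~b: Gödel ¬ of 0.5 = 0 (operand ≠ 0)
(~b | b) = max(0, 0.5) = 0.5
~a: Gödel ¬ of 0.8 = 0 (operand ≠ 0)
(~a | b) = max(0, 0.5) = 0.5
~a: Gödel ¬ of 0.8 = 0 (operand ≠ 0)
((~a | b) | ~a) = max(0.5, 0) = 0.5
((~b | b) & ((~a | b) | ~a)) = min(0.5, 0.5) = 0.5
((a | a) -> ((~b | b) & ((~a | b) | ~a))): 0.8 > 0.5, so result = 0.5
((~a & ((~b & b) -> a)) | ((a | a) -> ((~b | b) & ((~a | b) | ~a)))) = max(0, 0.5) = 0.5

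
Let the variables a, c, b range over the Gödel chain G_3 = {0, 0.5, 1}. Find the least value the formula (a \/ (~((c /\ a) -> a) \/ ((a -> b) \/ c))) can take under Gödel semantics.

0.50

The minimum is attained at a = 0.5, c = 0, b = 0:
  (c /\ a) = min(0, 0.5) = 0
  ((c /\ a) -> a): 0 ≤ 0.5, so result = 1
  ~((c /\ a) -> a): Gödel ¬ of 1 = 0 (operand ≠ 0)
  (a -> b): 0.5 > 0, so result = 0
  ((a -> b) \/ c) = max(0, 0) = 0
  (~((c /\ a) -> a) \/ ((a -> b) \/ c)) = max(0, 0) = 0
  (a \/ (~((c /\ a) -> a) \/ ((a -> b) \/ c))) = max(0.5, 0) = 0.5
Checking all 27 assignments confirms none give a value below 0.50.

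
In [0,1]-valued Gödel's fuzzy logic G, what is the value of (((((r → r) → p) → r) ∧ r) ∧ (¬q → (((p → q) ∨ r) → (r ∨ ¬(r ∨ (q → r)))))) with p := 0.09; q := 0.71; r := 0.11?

0.11

(r → r): 0.11 ≤ 0.11, so result = 1
((r → r) → p): 1 > 0.09, so result = 0.09
(((r → r) → p) → r): 0.09 ≤ 0.11, so result = 1
((((r → r) → p) → r) ∧ r) = min(1, 0.11) = 0.11
¬q: Gödel ¬ of 0.71 = 0 (operand ≠ 0)
(p → q): 0.09 ≤ 0.71, so result = 1
((p → q) ∨ r) = max(1, 0.11) = 1
(q → r): 0.71 > 0.11, so result = 0.11
(r ∨ (q → r)) = max(0.11, 0.11) = 0.11
¬(r ∨ (q → r)): Gödel ¬ of 0.11 = 0 (operand ≠ 0)
(r ∨ ¬(r ∨ (q → r))) = max(0.11, 0) = 0.11
(((p → q) ∨ r) → (r ∨ ¬(r ∨ (q → r)))): 1 > 0.11, so result = 0.11
(¬q → (((p → q) ∨ r) → (r ∨ ¬(r ∨ (q → r))))): 0 ≤ 0.11, so result = 1
(((((r → r) → p) → r) ∧ r) ∧ (¬q → (((p → q) ∨ r) → (r ∨ ¬(r ∨ (q → r)))))) = min(0.11, 1) = 0.11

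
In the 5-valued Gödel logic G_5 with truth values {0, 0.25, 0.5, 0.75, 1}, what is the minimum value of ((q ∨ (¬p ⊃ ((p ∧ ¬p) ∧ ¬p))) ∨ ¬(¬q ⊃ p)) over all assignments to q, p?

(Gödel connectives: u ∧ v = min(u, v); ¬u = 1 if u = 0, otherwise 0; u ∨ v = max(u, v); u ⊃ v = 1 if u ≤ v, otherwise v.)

0.25

The minimum is attained at q = 0.25, p = 0:
  ¬p: Gödel ¬ of 0 = 1 (operand is 0)
  ¬p: Gödel ¬ of 0 = 1 (operand is 0)
  (p ∧ ¬p) = min(0, 1) = 0
  ¬p: Gödel ¬ of 0 = 1 (operand is 0)
  ((p ∧ ¬p) ∧ ¬p) = min(0, 1) = 0
  (¬p ⊃ ((p ∧ ¬p) ∧ ¬p)): 1 > 0, so result = 0
  (q ∨ (¬p ⊃ ((p ∧ ¬p) ∧ ¬p))) = max(0.25, 0) = 0.25
  ¬q: Gödel ¬ of 0.25 = 0 (operand ≠ 0)
  (¬q ⊃ p): 0 ≤ 0, so result = 1
  ¬(¬q ⊃ p): Gödel ¬ of 1 = 0 (operand ≠ 0)
  ((q ∨ (¬p ⊃ ((p ∧ ¬p) ∧ ¬p))) ∨ ¬(¬q ⊃ p)) = max(0.25, 0) = 0.25
Checking all 25 assignments confirms none give a value below 0.25.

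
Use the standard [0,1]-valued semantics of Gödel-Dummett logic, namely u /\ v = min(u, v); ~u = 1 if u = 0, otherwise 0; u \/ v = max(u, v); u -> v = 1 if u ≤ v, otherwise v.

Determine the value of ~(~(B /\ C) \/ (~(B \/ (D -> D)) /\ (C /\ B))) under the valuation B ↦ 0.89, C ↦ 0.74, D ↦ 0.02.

(B /\ C) = min(0.89, 0.74) = 0.74
~(B /\ C): Gödel ¬ of 0.74 = 0 (operand ≠ 0)
(D -> D): 0.02 ≤ 0.02, so result = 1
(B \/ (D -> D)) = max(0.89, 1) = 1
~(B \/ (D -> D)): Gödel ¬ of 1 = 0 (operand ≠ 0)
(C /\ B) = min(0.74, 0.89) = 0.74
(~(B \/ (D -> D)) /\ (C /\ B)) = min(0, 0.74) = 0
(~(B /\ C) \/ (~(B \/ (D -> D)) /\ (C /\ B))) = max(0, 0) = 0
~(~(B /\ C) \/ (~(B \/ (D -> D)) /\ (C /\ B))): Gödel ¬ of 0 = 1 (operand is 0)

1.00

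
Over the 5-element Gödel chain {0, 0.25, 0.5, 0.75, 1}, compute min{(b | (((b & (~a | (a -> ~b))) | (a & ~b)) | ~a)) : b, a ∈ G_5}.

0.25

The minimum is attained at b = 0, a = 0.25:
  ~a: Gödel ¬ of 0.25 = 0 (operand ≠ 0)
  ~b: Gödel ¬ of 0 = 1 (operand is 0)
  (a -> ~b): 0.25 ≤ 1, so result = 1
  (~a | (a -> ~b)) = max(0, 1) = 1
  (b & (~a | (a -> ~b))) = min(0, 1) = 0
  ~b: Gödel ¬ of 0 = 1 (operand is 0)
  (a & ~b) = min(0.25, 1) = 0.25
  ((b & (~a | (a -> ~b))) | (a & ~b)) = max(0, 0.25) = 0.25
  ~a: Gödel ¬ of 0.25 = 0 (operand ≠ 0)
  (((b & (~a | (a -> ~b))) | (a & ~b)) | ~a) = max(0.25, 0) = 0.25
  (b | (((b & (~a | (a -> ~b))) | (a & ~b)) | ~a)) = max(0, 0.25) = 0.25
Checking all 25 assignments confirms none give a value below 0.25.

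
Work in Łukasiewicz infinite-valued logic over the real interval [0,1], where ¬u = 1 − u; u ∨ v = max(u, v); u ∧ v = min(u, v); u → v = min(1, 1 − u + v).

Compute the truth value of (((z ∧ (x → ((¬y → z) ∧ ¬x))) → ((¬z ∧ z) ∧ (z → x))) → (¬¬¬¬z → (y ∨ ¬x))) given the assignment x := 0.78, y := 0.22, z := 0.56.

¬y: Łukasiewicz ¬ gives 1 − 0.22 = 0.78
(¬y → z): min(1, 1 − 0.78 + 0.56) = 0.78
¬x: Łukasiewicz ¬ gives 1 − 0.78 = 0.22
((¬y → z) ∧ ¬x) = min(0.78, 0.22) = 0.22
(x → ((¬y → z) ∧ ¬x)): min(1, 1 − 0.78 + 0.22) = 0.44
(z ∧ (x → ((¬y → z) ∧ ¬x))) = min(0.56, 0.44) = 0.44
¬z: Łukasiewicz ¬ gives 1 − 0.56 = 0.44
(¬z ∧ z) = min(0.44, 0.56) = 0.44
(z → x): min(1, 1 − 0.56 + 0.78) = 1
((¬z ∧ z) ∧ (z → x)) = min(0.44, 1) = 0.44
((z ∧ (x → ((¬y → z) ∧ ¬x))) → ((¬z ∧ z) ∧ (z → x))): min(1, 1 − 0.44 + 0.44) = 1
¬z: Łukasiewicz ¬ gives 1 − 0.56 = 0.44
¬¬z: Łukasiewicz ¬ gives 1 − 0.44 = 0.56
¬¬¬z: Łukasiewicz ¬ gives 1 − 0.56 = 0.44
¬¬¬¬z: Łukasiewicz ¬ gives 1 − 0.44 = 0.56
¬x: Łukasiewicz ¬ gives 1 − 0.78 = 0.22
(y ∨ ¬x) = max(0.22, 0.22) = 0.22
(¬¬¬¬z → (y ∨ ¬x)): min(1, 1 − 0.56 + 0.22) = 0.66
(((z ∧ (x → ((¬y → z) ∧ ¬x))) → ((¬z ∧ z) ∧ (z → x))) → (¬¬¬¬z → (y ∨ ¬x))): min(1, 1 − 1 + 0.66) = 0.66

0.66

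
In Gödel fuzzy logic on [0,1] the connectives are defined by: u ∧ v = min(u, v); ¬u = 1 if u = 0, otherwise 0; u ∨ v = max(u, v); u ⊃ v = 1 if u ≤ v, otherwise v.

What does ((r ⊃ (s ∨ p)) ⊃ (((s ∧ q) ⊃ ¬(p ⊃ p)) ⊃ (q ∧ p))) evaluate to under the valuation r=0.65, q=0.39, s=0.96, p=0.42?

(s ∨ p) = max(0.96, 0.42) = 0.96
(r ⊃ (s ∨ p)): 0.65 ≤ 0.96, so result = 1
(s ∧ q) = min(0.96, 0.39) = 0.39
(p ⊃ p): 0.42 ≤ 0.42, so result = 1
¬(p ⊃ p): Gödel ¬ of 1 = 0 (operand ≠ 0)
((s ∧ q) ⊃ ¬(p ⊃ p)): 0.39 > 0, so result = 0
(q ∧ p) = min(0.39, 0.42) = 0.39
(((s ∧ q) ⊃ ¬(p ⊃ p)) ⊃ (q ∧ p)): 0 ≤ 0.39, so result = 1
((r ⊃ (s ∨ p)) ⊃ (((s ∧ q) ⊃ ¬(p ⊃ p)) ⊃ (q ∧ p))): 1 ≤ 1, so result = 1

1.00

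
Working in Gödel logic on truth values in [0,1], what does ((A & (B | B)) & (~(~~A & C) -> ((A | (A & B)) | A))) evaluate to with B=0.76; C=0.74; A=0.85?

(B | B) = max(0.76, 0.76) = 0.76
(A & (B | B)) = min(0.85, 0.76) = 0.76
~A: Gödel ¬ of 0.85 = 0 (operand ≠ 0)
~~A: Gödel ¬ of 0 = 1 (operand is 0)
(~~A & C) = min(1, 0.74) = 0.74
~(~~A & C): Gödel ¬ of 0.74 = 0 (operand ≠ 0)
(A & B) = min(0.85, 0.76) = 0.76
(A | (A & B)) = max(0.85, 0.76) = 0.85
((A | (A & B)) | A) = max(0.85, 0.85) = 0.85
(~(~~A & C) -> ((A | (A & B)) | A)): 0 ≤ 0.85, so result = 1
((A & (B | B)) & (~(~~A & C) -> ((A | (A & B)) | A))) = min(0.76, 1) = 0.76

0.76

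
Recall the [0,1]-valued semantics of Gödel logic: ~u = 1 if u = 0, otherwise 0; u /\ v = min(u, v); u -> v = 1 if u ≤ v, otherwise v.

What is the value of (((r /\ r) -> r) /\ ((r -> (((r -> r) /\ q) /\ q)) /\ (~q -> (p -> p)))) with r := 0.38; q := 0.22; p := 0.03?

0.22

(r /\ r) = min(0.38, 0.38) = 0.38
((r /\ r) -> r): 0.38 ≤ 0.38, so result = 1
(r -> r): 0.38 ≤ 0.38, so result = 1
((r -> r) /\ q) = min(1, 0.22) = 0.22
(((r -> r) /\ q) /\ q) = min(0.22, 0.22) = 0.22
(r -> (((r -> r) /\ q) /\ q)): 0.38 > 0.22, so result = 0.22
~q: Gödel ¬ of 0.22 = 0 (operand ≠ 0)
(p -> p): 0.03 ≤ 0.03, so result = 1
(~q -> (p -> p)): 0 ≤ 1, so result = 1
((r -> (((r -> r) /\ q) /\ q)) /\ (~q -> (p -> p))) = min(0.22, 1) = 0.22
(((r /\ r) -> r) /\ ((r -> (((r -> r) /\ q) /\ q)) /\ (~q -> (p -> p)))) = min(1, 0.22) = 0.22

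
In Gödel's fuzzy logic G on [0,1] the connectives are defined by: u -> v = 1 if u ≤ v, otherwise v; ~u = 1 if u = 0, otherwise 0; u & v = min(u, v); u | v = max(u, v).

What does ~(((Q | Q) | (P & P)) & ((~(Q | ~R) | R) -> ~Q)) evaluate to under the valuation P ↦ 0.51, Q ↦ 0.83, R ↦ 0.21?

1.00

(Q | Q) = max(0.83, 0.83) = 0.83
(P & P) = min(0.51, 0.51) = 0.51
((Q | Q) | (P & P)) = max(0.83, 0.51) = 0.83
~R: Gödel ¬ of 0.21 = 0 (operand ≠ 0)
(Q | ~R) = max(0.83, 0) = 0.83
~(Q | ~R): Gödel ¬ of 0.83 = 0 (operand ≠ 0)
(~(Q | ~R) | R) = max(0, 0.21) = 0.21
~Q: Gödel ¬ of 0.83 = 0 (operand ≠ 0)
((~(Q | ~R) | R) -> ~Q): 0.21 > 0, so result = 0
(((Q | Q) | (P & P)) & ((~(Q | ~R) | R) -> ~Q)) = min(0.83, 0) = 0
~(((Q | Q) | (P & P)) & ((~(Q | ~R) | R) -> ~Q)): Gödel ¬ of 0 = 1 (operand is 0)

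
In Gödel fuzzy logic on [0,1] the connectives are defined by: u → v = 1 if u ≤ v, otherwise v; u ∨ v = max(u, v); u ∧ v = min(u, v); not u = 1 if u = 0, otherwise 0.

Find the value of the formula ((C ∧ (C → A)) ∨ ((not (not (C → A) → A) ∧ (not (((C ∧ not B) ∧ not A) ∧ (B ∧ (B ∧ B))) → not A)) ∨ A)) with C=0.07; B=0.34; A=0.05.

(C → A): 0.07 > 0.05, so result = 0.05
(C ∧ (C → A)) = min(0.07, 0.05) = 0.05
(C → A): 0.07 > 0.05, so result = 0.05
not (C → A): Gödel ¬ of 0.05 = 0 (operand ≠ 0)
(not (C → A) → A): 0 ≤ 0.05, so result = 1
not (not (C → A) → A): Gödel ¬ of 1 = 0 (operand ≠ 0)
not B: Gödel ¬ of 0.34 = 0 (operand ≠ 0)
(C ∧ not B) = min(0.07, 0) = 0
not A: Gödel ¬ of 0.05 = 0 (operand ≠ 0)
((C ∧ not B) ∧ not A) = min(0, 0) = 0
(B ∧ B) = min(0.34, 0.34) = 0.34
(B ∧ (B ∧ B)) = min(0.34, 0.34) = 0.34
(((C ∧ not B) ∧ not A) ∧ (B ∧ (B ∧ B))) = min(0, 0.34) = 0
not (((C ∧ not B) ∧ not A) ∧ (B ∧ (B ∧ B))): Gödel ¬ of 0 = 1 (operand is 0)
not A: Gödel ¬ of 0.05 = 0 (operand ≠ 0)
(not (((C ∧ not B) ∧ not A) ∧ (B ∧ (B ∧ B))) → not A): 1 > 0, so result = 0
(not (not (C → A) → A) ∧ (not (((C ∧ not B) ∧ not A) ∧ (B ∧ (B ∧ B))) → not A)) = min(0, 0) = 0
((not (not (C → A) → A) ∧ (not (((C ∧ not B) ∧ not A) ∧ (B ∧ (B ∧ B))) → not A)) ∨ A) = max(0, 0.05) = 0.05
((C ∧ (C → A)) ∨ ((not (not (C → A) → A) ∧ (not (((C ∧ not B) ∧ not A) ∧ (B ∧ (B ∧ B))) → not A)) ∨ A)) = max(0.05, 0.05) = 0.05

0.05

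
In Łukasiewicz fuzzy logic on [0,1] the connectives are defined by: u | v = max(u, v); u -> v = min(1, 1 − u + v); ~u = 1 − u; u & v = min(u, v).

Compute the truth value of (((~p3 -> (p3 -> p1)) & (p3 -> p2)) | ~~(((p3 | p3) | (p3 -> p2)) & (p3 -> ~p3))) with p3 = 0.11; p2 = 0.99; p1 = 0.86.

1.00

~p3: Łukasiewicz ¬ gives 1 − 0.11 = 0.89
(p3 -> p1): min(1, 1 − 0.11 + 0.86) = 1
(~p3 -> (p3 -> p1)): min(1, 1 − 0.89 + 1) = 1
(p3 -> p2): min(1, 1 − 0.11 + 0.99) = 1
((~p3 -> (p3 -> p1)) & (p3 -> p2)) = min(1, 1) = 1
(p3 | p3) = max(0.11, 0.11) = 0.11
(p3 -> p2): min(1, 1 − 0.11 + 0.99) = 1
((p3 | p3) | (p3 -> p2)) = max(0.11, 1) = 1
~p3: Łukasiewicz ¬ gives 1 − 0.11 = 0.89
(p3 -> ~p3): min(1, 1 − 0.11 + 0.89) = 1
(((p3 | p3) | (p3 -> p2)) & (p3 -> ~p3)) = min(1, 1) = 1
~(((p3 | p3) | (p3 -> p2)) & (p3 -> ~p3)): Łukasiewicz ¬ gives 1 − 1 = 0
~~(((p3 | p3) | (p3 -> p2)) & (p3 -> ~p3)): Łukasiewicz ¬ gives 1 − 0 = 1
(((~p3 -> (p3 -> p1)) & (p3 -> p2)) | ~~(((p3 | p3) | (p3 -> p2)) & (p3 -> ~p3))) = max(1, 1) = 1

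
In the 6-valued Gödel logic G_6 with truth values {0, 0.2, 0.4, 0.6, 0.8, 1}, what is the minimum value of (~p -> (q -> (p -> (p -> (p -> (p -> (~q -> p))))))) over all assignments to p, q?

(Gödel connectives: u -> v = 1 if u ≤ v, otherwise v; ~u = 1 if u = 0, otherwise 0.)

Every assignment gives 1. For instance at p = 0, q = 0:
  ~p: Gödel ¬ of 0 = 1 (operand is 0)
  ~q: Gödel ¬ of 0 = 1 (operand is 0)
  (~q -> p): 1 > 0, so result = 0
  (p -> (~q -> p)): 0 ≤ 0, so result = 1
  (p -> (p -> (~q -> p))): 0 ≤ 1, so result = 1
  (p -> (p -> (p -> (~q -> p)))): 0 ≤ 1, so result = 1
  (p -> (p -> (p -> (p -> (~q -> p))))): 0 ≤ 1, so result = 1
  (q -> (p -> (p -> (p -> (p -> (~q -> p)))))): 0 ≤ 1, so result = 1
  (~p -> (q -> (p -> (p -> (p -> (p -> (~q -> p))))))): 1 ≤ 1, so result = 1
All 36 assignments give value 1 — the formula is a G_6-tautology.

1.00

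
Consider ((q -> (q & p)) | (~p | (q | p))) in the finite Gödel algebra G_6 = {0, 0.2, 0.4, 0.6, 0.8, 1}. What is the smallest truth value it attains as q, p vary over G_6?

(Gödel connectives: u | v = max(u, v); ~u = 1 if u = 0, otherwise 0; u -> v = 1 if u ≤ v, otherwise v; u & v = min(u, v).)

0.40

The minimum is attained at q = 0.4, p = 0.2:
  (q & p) = min(0.4, 0.2) = 0.2
  (q -> (q & p)): 0.4 > 0.2, so result = 0.2
  ~p: Gödel ¬ of 0.2 = 0 (operand ≠ 0)
  (q | p) = max(0.4, 0.2) = 0.4
  (~p | (q | p)) = max(0, 0.4) = 0.4
  ((q -> (q & p)) | (~p | (q | p))) = max(0.2, 0.4) = 0.4
Checking all 36 assignments confirms none give a value below 0.40.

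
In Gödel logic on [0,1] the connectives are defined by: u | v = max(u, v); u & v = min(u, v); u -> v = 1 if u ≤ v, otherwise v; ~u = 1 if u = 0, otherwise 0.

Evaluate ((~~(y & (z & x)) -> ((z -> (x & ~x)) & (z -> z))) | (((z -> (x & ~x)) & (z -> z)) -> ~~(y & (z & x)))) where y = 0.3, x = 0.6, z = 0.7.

(z & x) = min(0.7, 0.6) = 0.6
(y & (z & x)) = min(0.3, 0.6) = 0.3
~(y & (z & x)): Gödel ¬ of 0.3 = 0 (operand ≠ 0)
~~(y & (z & x)): Gödel ¬ of 0 = 1 (operand is 0)
~x: Gödel ¬ of 0.6 = 0 (operand ≠ 0)
(x & ~x) = min(0.6, 0) = 0
(z -> (x & ~x)): 0.7 > 0, so result = 0
(z -> z): 0.7 ≤ 0.7, so result = 1
((z -> (x & ~x)) & (z -> z)) = min(0, 1) = 0
(~~(y & (z & x)) -> ((z -> (x & ~x)) & (z -> z))): 1 > 0, so result = 0
~x: Gödel ¬ of 0.6 = 0 (operand ≠ 0)
(x & ~x) = min(0.6, 0) = 0
(z -> (x & ~x)): 0.7 > 0, so result = 0
(z -> z): 0.7 ≤ 0.7, so result = 1
((z -> (x & ~x)) & (z -> z)) = min(0, 1) = 0
(z & x) = min(0.7, 0.6) = 0.6
(y & (z & x)) = min(0.3, 0.6) = 0.3
~(y & (z & x)): Gödel ¬ of 0.3 = 0 (operand ≠ 0)
~~(y & (z & x)): Gödel ¬ of 0 = 1 (operand is 0)
(((z -> (x & ~x)) & (z -> z)) -> ~~(y & (z & x))): 0 ≤ 1, so result = 1
((~~(y & (z & x)) -> ((z -> (x & ~x)) & (z -> z))) | (((z -> (x & ~x)) & (z -> z)) -> ~~(y & (z & x)))) = max(0, 1) = 1

1.00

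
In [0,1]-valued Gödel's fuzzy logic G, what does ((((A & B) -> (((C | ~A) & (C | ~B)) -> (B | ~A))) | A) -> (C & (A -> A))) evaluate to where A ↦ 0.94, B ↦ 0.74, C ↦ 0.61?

0.61

(A & B) = min(0.94, 0.74) = 0.74
~A: Gödel ¬ of 0.94 = 0 (operand ≠ 0)
(C | ~A) = max(0.61, 0) = 0.61
~B: Gödel ¬ of 0.74 = 0 (operand ≠ 0)
(C | ~B) = max(0.61, 0) = 0.61
((C | ~A) & (C | ~B)) = min(0.61, 0.61) = 0.61
~A: Gödel ¬ of 0.94 = 0 (operand ≠ 0)
(B | ~A) = max(0.74, 0) = 0.74
(((C | ~A) & (C | ~B)) -> (B | ~A)): 0.61 ≤ 0.74, so result = 1
((A & B) -> (((C | ~A) & (C | ~B)) -> (B | ~A))): 0.74 ≤ 1, so result = 1
(((A & B) -> (((C | ~A) & (C | ~B)) -> (B | ~A))) | A) = max(1, 0.94) = 1
(A -> A): 0.94 ≤ 0.94, so result = 1
(C & (A -> A)) = min(0.61, 1) = 0.61
((((A & B) -> (((C | ~A) & (C | ~B)) -> (B | ~A))) | A) -> (C & (A -> A))): 1 > 0.61, so result = 0.61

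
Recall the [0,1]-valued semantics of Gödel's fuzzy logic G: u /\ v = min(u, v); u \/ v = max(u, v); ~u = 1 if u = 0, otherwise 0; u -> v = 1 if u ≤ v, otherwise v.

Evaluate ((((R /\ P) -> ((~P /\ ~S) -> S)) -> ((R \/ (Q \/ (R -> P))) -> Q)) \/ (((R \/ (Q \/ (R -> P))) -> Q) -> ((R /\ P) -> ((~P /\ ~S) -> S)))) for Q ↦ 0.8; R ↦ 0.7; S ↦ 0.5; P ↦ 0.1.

1.00

(R /\ P) = min(0.7, 0.1) = 0.1
~P: Gödel ¬ of 0.1 = 0 (operand ≠ 0)
~S: Gödel ¬ of 0.5 = 0 (operand ≠ 0)
(~P /\ ~S) = min(0, 0) = 0
((~P /\ ~S) -> S): 0 ≤ 0.5, so result = 1
((R /\ P) -> ((~P /\ ~S) -> S)): 0.1 ≤ 1, so result = 1
(R -> P): 0.7 > 0.1, so result = 0.1
(Q \/ (R -> P)) = max(0.8, 0.1) = 0.8
(R \/ (Q \/ (R -> P))) = max(0.7, 0.8) = 0.8
((R \/ (Q \/ (R -> P))) -> Q): 0.8 ≤ 0.8, so result = 1
(((R /\ P) -> ((~P /\ ~S) -> S)) -> ((R \/ (Q \/ (R -> P))) -> Q)): 1 ≤ 1, so result = 1
(R -> P): 0.7 > 0.1, so result = 0.1
(Q \/ (R -> P)) = max(0.8, 0.1) = 0.8
(R \/ (Q \/ (R -> P))) = max(0.7, 0.8) = 0.8
((R \/ (Q \/ (R -> P))) -> Q): 0.8 ≤ 0.8, so result = 1
(R /\ P) = min(0.7, 0.1) = 0.1
~P: Gödel ¬ of 0.1 = 0 (operand ≠ 0)
~S: Gödel ¬ of 0.5 = 0 (operand ≠ 0)
(~P /\ ~S) = min(0, 0) = 0
((~P /\ ~S) -> S): 0 ≤ 0.5, so result = 1
((R /\ P) -> ((~P /\ ~S) -> S)): 0.1 ≤ 1, so result = 1
(((R \/ (Q \/ (R -> P))) -> Q) -> ((R /\ P) -> ((~P /\ ~S) -> S))): 1 ≤ 1, so result = 1
((((R /\ P) -> ((~P /\ ~S) -> S)) -> ((R \/ (Q \/ (R -> P))) -> Q)) \/ (((R \/ (Q \/ (R -> P))) -> Q) -> ((R /\ P) -> ((~P /\ ~S) -> S)))) = max(1, 1) = 1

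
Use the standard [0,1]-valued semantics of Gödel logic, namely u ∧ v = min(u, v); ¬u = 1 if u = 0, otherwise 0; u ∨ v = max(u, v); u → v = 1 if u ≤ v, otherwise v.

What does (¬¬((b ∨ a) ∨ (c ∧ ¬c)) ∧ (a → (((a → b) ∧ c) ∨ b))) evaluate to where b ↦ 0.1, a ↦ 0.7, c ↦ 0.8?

0.10

(b ∨ a) = max(0.1, 0.7) = 0.7
¬c: Gödel ¬ of 0.8 = 0 (operand ≠ 0)
(c ∧ ¬c) = min(0.8, 0) = 0
((b ∨ a) ∨ (c ∧ ¬c)) = max(0.7, 0) = 0.7
¬((b ∨ a) ∨ (c ∧ ¬c)): Gödel ¬ of 0.7 = 0 (operand ≠ 0)
¬¬((b ∨ a) ∨ (c ∧ ¬c)): Gödel ¬ of 0 = 1 (operand is 0)
(a → b): 0.7 > 0.1, so result = 0.1
((a → b) ∧ c) = min(0.1, 0.8) = 0.1
(((a → b) ∧ c) ∨ b) = max(0.1, 0.1) = 0.1
(a → (((a → b) ∧ c) ∨ b)): 0.7 > 0.1, so result = 0.1
(¬¬((b ∨ a) ∨ (c ∧ ¬c)) ∧ (a → (((a → b) ∧ c) ∨ b))) = min(1, 0.1) = 0.1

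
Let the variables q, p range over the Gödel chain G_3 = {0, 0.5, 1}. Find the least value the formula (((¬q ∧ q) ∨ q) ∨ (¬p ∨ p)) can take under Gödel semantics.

0.50

The minimum is attained at q = 0, p = 0.5:
  ¬q: Gödel ¬ of 0 = 1 (operand is 0)
  (¬q ∧ q) = min(1, 0) = 0
  ((¬q ∧ q) ∨ q) = max(0, 0) = 0
  ¬p: Gödel ¬ of 0.5 = 0 (operand ≠ 0)
  (¬p ∨ p) = max(0, 0.5) = 0.5
  (((¬q ∧ q) ∨ q) ∨ (¬p ∨ p)) = max(0, 0.5) = 0.5
Checking all 9 assignments confirms none give a value below 0.50.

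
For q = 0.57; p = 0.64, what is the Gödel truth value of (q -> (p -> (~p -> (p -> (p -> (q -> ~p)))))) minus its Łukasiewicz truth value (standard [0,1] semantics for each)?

0.00

Gödel evaluation:
  ~p: Gödel ¬ of 0.64 = 0 (operand ≠ 0)
  ~p: Gödel ¬ of 0.64 = 0 (operand ≠ 0)
  (q -> ~p): 0.57 > 0, so result = 0
  (p -> (q -> ~p)): 0.64 > 0, so result = 0
  (p -> (p -> (q -> ~p))): 0.64 > 0, so result = 0
  (~p -> (p -> (p -> (q -> ~p)))): 0 ≤ 0, so result = 1
  (p -> (~p -> (p -> (p -> (q -> ~p))))): 0.64 ≤ 1, so result = 1
  (q -> (p -> (~p -> (p -> (p -> (q -> ~p)))))): 0.57 ≤ 1, so result = 1
  Gödel value = 1
Łukasiewicz evaluation:
  ~p: Łukasiewicz ¬ gives 1 − 0.64 = 0.36
  ~p: Łukasiewicz ¬ gives 1 − 0.64 = 0.36
  (q -> ~p): min(1, 1 − 0.57 + 0.36) = 0.79
  (p -> (q -> ~p)): min(1, 1 − 0.64 + 0.79) = 1
  (p -> (p -> (q -> ~p))): min(1, 1 − 0.64 + 1) = 1
  (~p -> (p -> (p -> (q -> ~p)))): min(1, 1 − 0.36 + 1) = 1
  (p -> (~p -> (p -> (p -> (q -> ~p))))): min(1, 1 − 0.64 + 1) = 1
  (q -> (p -> (~p -> (p -> (p -> (q -> ~p)))))): min(1, 1 − 0.57 + 1) = 1
  Łukasiewicz value = 1
Difference: 1 − 1 = 0.00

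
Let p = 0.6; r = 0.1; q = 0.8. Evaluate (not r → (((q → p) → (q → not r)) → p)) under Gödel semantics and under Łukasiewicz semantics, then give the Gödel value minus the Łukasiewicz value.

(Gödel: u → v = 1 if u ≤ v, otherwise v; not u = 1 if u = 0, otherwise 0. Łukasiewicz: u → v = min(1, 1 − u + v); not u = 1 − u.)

Gödel evaluation:
  not r: Gödel ¬ of 0.1 = 0 (operand ≠ 0)
  (q → p): 0.8 > 0.6, so result = 0.6
  not r: Gödel ¬ of 0.1 = 0 (operand ≠ 0)
  (q → not r): 0.8 > 0, so result = 0
  ((q → p) → (q → not r)): 0.6 > 0, so result = 0
  (((q → p) → (q → not r)) → p): 0 ≤ 0.6, so result = 1
  (not r → (((q → p) → (q → not r)) → p)): 0 ≤ 1, so result = 1
  Gödel value = 1
Łukasiewicz evaluation:
  not r: Łukasiewicz ¬ gives 1 − 0.1 = 0.9
  (q → p): min(1, 1 − 0.8 + 0.6) = 0.8
  not r: Łukasiewicz ¬ gives 1 − 0.1 = 0.9
  (q → not r): min(1, 1 − 0.8 + 0.9) = 1
  ((q → p) → (q → not r)): min(1, 1 − 0.8 + 1) = 1
  (((q → p) → (q → not r)) → p): min(1, 1 − 1 + 0.6) = 0.6
  (not r → (((q → p) → (q → not r)) → p)): min(1, 1 − 0.9 + 0.6) = 0.7
  Łukasiewicz value = 0.7
Difference: 1 − 0.7 = 0.30

0.30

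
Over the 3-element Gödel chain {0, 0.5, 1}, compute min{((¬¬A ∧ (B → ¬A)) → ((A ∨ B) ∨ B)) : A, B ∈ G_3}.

0.50

The minimum is attained at A = 0.5, B = 0:
  ¬A: Gödel ¬ of 0.5 = 0 (operand ≠ 0)
  ¬¬A: Gödel ¬ of 0 = 1 (operand is 0)
  ¬A: Gödel ¬ of 0.5 = 0 (operand ≠ 0)
  (B → ¬A): 0 ≤ 0, so result = 1
  (¬¬A ∧ (B → ¬A)) = min(1, 1) = 1
  (A ∨ B) = max(0.5, 0) = 0.5
  ((A ∨ B) ∨ B) = max(0.5, 0) = 0.5
  ((¬¬A ∧ (B → ¬A)) → ((A ∨ B) ∨ B)): 1 > 0.5, so result = 0.5
Checking all 9 assignments confirms none give a value below 0.50.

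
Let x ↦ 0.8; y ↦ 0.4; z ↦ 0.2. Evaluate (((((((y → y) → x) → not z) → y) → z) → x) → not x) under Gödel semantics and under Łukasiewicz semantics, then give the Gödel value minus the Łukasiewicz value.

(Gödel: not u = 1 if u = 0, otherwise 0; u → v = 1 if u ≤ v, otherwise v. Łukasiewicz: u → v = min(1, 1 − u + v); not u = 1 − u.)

-0.20

Gödel evaluation:
  (y → y): 0.4 ≤ 0.4, so result = 1
  ((y → y) → x): 1 > 0.8, so result = 0.8
  not z: Gödel ¬ of 0.2 = 0 (operand ≠ 0)
  (((y → y) → x) → not z): 0.8 > 0, so result = 0
  ((((y → y) → x) → not z) → y): 0 ≤ 0.4, so result = 1
  (((((y → y) → x) → not z) → y) → z): 1 > 0.2, so result = 0.2
  ((((((y → y) → x) → not z) → y) → z) → x): 0.2 ≤ 0.8, so result = 1
  not x: Gödel ¬ of 0.8 = 0 (operand ≠ 0)
  (((((((y → y) → x) → not z) → y) → z) → x) → not x): 1 > 0, so result = 0
  Gödel value = 0
Łukasiewicz evaluation:
  (y → y): min(1, 1 − 0.4 + 0.4) = 1
  ((y → y) → x): min(1, 1 − 1 + 0.8) = 0.8
  not z: Łukasiewicz ¬ gives 1 − 0.2 = 0.8
  (((y → y) → x) → not z): min(1, 1 − 0.8 + 0.8) = 1
  ((((y → y) → x) → not z) → y): min(1, 1 − 1 + 0.4) = 0.4
  (((((y → y) → x) → not z) → y) → z): min(1, 1 − 0.4 + 0.2) = 0.8
  ((((((y → y) → x) → not z) → y) → z) → x): min(1, 1 − 0.8 + 0.8) = 1
  not x: Łukasiewicz ¬ gives 1 − 0.8 = 0.2
  (((((((y → y) → x) → not z) → y) → z) → x) → not x): min(1, 1 − 1 + 0.2) = 0.2
  Łukasiewicz value = 0.2
Difference: 0 − 0.2 = -0.20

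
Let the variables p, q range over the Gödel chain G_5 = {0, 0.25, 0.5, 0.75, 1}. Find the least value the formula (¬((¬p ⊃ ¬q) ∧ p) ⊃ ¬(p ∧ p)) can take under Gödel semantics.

Every assignment gives 1. For instance at p = 0, q = 0:
  ¬p: Gödel ¬ of 0 = 1 (operand is 0)
  ¬q: Gödel ¬ of 0 = 1 (operand is 0)
  (¬p ⊃ ¬q): 1 ≤ 1, so result = 1
  ((¬p ⊃ ¬q) ∧ p) = min(1, 0) = 0
  ¬((¬p ⊃ ¬q) ∧ p): Gödel ¬ of 0 = 1 (operand is 0)
  (p ∧ p) = min(0, 0) = 0
  ¬(p ∧ p): Gödel ¬ of 0 = 1 (operand is 0)
  (¬((¬p ⊃ ¬q) ∧ p) ⊃ ¬(p ∧ p)): 1 ≤ 1, so result = 1
All 25 assignments give value 1 — the formula is a G_5-tautology.

1.00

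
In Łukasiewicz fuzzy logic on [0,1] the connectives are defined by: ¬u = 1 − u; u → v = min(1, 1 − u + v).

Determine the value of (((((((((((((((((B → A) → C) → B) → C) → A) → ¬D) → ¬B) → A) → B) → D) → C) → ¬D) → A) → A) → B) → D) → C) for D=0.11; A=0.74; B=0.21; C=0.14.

(B → A): min(1, 1 − 0.21 + 0.74) = 1
((B → A) → C): min(1, 1 − 1 + 0.14) = 0.14
(((B → A) → C) → B): min(1, 1 − 0.14 + 0.21) = 1
((((B → A) → C) → B) → C): min(1, 1 − 1 + 0.14) = 0.14
(((((B → A) → C) → B) → C) → A): min(1, 1 − 0.14 + 0.74) = 1
¬D: Łukasiewicz ¬ gives 1 − 0.11 = 0.89
((((((B → A) → C) → B) → C) → A) → ¬D): min(1, 1 − 1 + 0.89) = 0.89
¬B: Łukasiewicz ¬ gives 1 − 0.21 = 0.79
(((((((B → A) → C) → B) → C) → A) → ¬D) → ¬B): min(1, 1 − 0.89 + 0.79) = 0.9
((((((((B → A) → C) → B) → C) → A) → ¬D) → ¬B) → A): min(1, 1 − 0.9 + 0.74) = 0.84
(((((((((B → A) → C) → B) → C) → A) → ¬D) → ¬B) → A) → B): min(1, 1 − 0.84 + 0.21) = 0.37
((((((((((B → A) → C) → B) → C) → A) → ¬D) → ¬B) → A) → B) → D): min(1, 1 − 0.37 + 0.11) = 0.74
(((((((((((B → A) → C) → B) → C) → A) → ¬D) → ¬B) → A) → B) → D) → C): min(1, 1 − 0.74 + 0.14) = 0.4
¬D: Łukasiewicz ¬ gives 1 − 0.11 = 0.89
((((((((((((B → A) → C) → B) → C) → A) → ¬D) → ¬B) → A) → B) → D) → C) → ¬D): min(1, 1 − 0.4 + 0.89) = 1
(((((((((((((B → A) → C) → B) → C) → A) → ¬D) → ¬B) → A) → B) → D) → C) → ¬D) → A): min(1, 1 − 1 + 0.74) = 0.74
((((((((((((((B → A) → C) → B) → C) → A) → ¬D) → ¬B) → A) → B) → D) → C) → ¬D) → A) → A): min(1, 1 − 0.74 + 0.74) = 1
(((((((((((((((B → A) → C) → B) → C) → A) → ¬D) → ¬B) → A) → B) → D) → C) → ¬D) → A) → A) → B): min(1, 1 − 1 + 0.21) = 0.21
((((((((((((((((B → A) → C) → B) → C) → A) → ¬D) → ¬B) → A) → B) → D) → C) → ¬D) → A) → A) → B) → D): min(1, 1 − 0.21 + 0.11) = 0.9
(((((((((((((((((B → A) → C) → B) → C) → A) → ¬D) → ¬B) → A) → B) → D) → C) → ¬D) → A) → A) → B) → D) → C): min(1, 1 − 0.9 + 0.14) = 0.24

0.24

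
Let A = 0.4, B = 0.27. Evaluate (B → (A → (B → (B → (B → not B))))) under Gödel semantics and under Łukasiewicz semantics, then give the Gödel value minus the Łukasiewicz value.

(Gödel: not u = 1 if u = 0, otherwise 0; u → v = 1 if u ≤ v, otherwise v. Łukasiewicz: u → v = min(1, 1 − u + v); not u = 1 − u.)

Gödel evaluation:
  not B: Gödel ¬ of 0.27 = 0 (operand ≠ 0)
  (B → not B): 0.27 > 0, so result = 0
  (B → (B → not B)): 0.27 > 0, so result = 0
  (B → (B → (B → not B))): 0.27 > 0, so result = 0
  (A → (B → (B → (B → not B)))): 0.4 > 0, so result = 0
  (B → (A → (B → (B → (B → not B))))): 0.27 > 0, so result = 0
  Gödel value = 0
Łukasiewicz evaluation:
  not B: Łukasiewicz ¬ gives 1 − 0.27 = 0.73
  (B → not B): min(1, 1 − 0.27 + 0.73) = 1
  (B → (B → not B)): min(1, 1 − 0.27 + 1) = 1
  (B → (B → (B → not B))): min(1, 1 − 0.27 + 1) = 1
  (A → (B → (B → (B → not B)))): min(1, 1 − 0.4 + 1) = 1
  (B → (A → (B → (B → (B → not B))))): min(1, 1 − 0.27 + 1) = 1
  Łukasiewicz value = 1
Difference: 0 − 1 = -1.00

-1.00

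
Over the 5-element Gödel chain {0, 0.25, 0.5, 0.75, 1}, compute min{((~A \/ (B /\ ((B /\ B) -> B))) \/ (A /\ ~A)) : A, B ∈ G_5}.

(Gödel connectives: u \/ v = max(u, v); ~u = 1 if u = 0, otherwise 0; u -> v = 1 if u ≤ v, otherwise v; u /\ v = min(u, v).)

0.00

The minimum is attained at A = 0.25, B = 0:
  ~A: Gödel ¬ of 0.25 = 0 (operand ≠ 0)
  (B /\ B) = min(0, 0) = 0
  ((B /\ B) -> B): 0 ≤ 0, so result = 1
  (B /\ ((B /\ B) -> B)) = min(0, 1) = 0
  (~A \/ (B /\ ((B /\ B) -> B))) = max(0, 0) = 0
  ~A: Gödel ¬ of 0.25 = 0 (operand ≠ 0)
  (A /\ ~A) = min(0.25, 0) = 0
  ((~A \/ (B /\ ((B /\ B) -> B))) \/ (A /\ ~A)) = max(0, 0) = 0
Checking all 25 assignments confirms none give a value below 0.00.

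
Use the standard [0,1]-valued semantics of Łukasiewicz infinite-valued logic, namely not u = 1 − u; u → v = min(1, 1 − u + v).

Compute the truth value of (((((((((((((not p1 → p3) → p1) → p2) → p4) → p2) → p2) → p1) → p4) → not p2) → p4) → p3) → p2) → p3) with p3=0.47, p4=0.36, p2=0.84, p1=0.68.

0.47

not p1: Łukasiewicz ¬ gives 1 − 0.68 = 0.32
(not p1 → p3): min(1, 1 − 0.32 + 0.47) = 1
((not p1 → p3) → p1): min(1, 1 − 1 + 0.68) = 0.68
(((not p1 → p3) → p1) → p2): min(1, 1 − 0.68 + 0.84) = 1
((((not p1 → p3) → p1) → p2) → p4): min(1, 1 − 1 + 0.36) = 0.36
(((((not p1 → p3) → p1) → p2) → p4) → p2): min(1, 1 − 0.36 + 0.84) = 1
((((((not p1 → p3) → p1) → p2) → p4) → p2) → p2): min(1, 1 − 1 + 0.84) = 0.84
(((((((not p1 → p3) → p1) → p2) → p4) → p2) → p2) → p1): min(1, 1 − 0.84 + 0.68) = 0.84
((((((((not p1 → p3) → p1) → p2) → p4) → p2) → p2) → p1) → p4): min(1, 1 − 0.84 + 0.36) = 0.52
not p2: Łukasiewicz ¬ gives 1 − 0.84 = 0.16
(((((((((not p1 → p3) → p1) → p2) → p4) → p2) → p2) → p1) → p4) → not p2): min(1, 1 − 0.52 + 0.16) = 0.64
((((((((((not p1 → p3) → p1) → p2) → p4) → p2) → p2) → p1) → p4) → not p2) → p4): min(1, 1 − 0.64 + 0.36) = 0.72
(((((((((((not p1 → p3) → p1) → p2) → p4) → p2) → p2) → p1) → p4) → not p2) → p4) → p3): min(1, 1 − 0.72 + 0.47) = 0.75
((((((((((((not p1 → p3) → p1) → p2) → p4) → p2) → p2) → p1) → p4) → not p2) → p4) → p3) → p2): min(1, 1 − 0.75 + 0.84) = 1
(((((((((((((not p1 → p3) → p1) → p2) → p4) → p2) → p2) → p1) → p4) → not p2) → p4) → p3) → p2) → p3): min(1, 1 − 1 + 0.47) = 0.47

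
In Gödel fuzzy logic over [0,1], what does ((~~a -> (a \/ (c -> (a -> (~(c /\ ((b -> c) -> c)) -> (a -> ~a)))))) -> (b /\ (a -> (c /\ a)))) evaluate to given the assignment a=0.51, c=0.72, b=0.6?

0.60

~a: Gödel ¬ of 0.51 = 0 (operand ≠ 0)
~~a: Gödel ¬ of 0 = 1 (operand is 0)
(b -> c): 0.6 ≤ 0.72, so result = 1
((b -> c) -> c): 1 > 0.72, so result = 0.72
(c /\ ((b -> c) -> c)) = min(0.72, 0.72) = 0.72
~(c /\ ((b -> c) -> c)): Gödel ¬ of 0.72 = 0 (operand ≠ 0)
~a: Gödel ¬ of 0.51 = 0 (operand ≠ 0)
(a -> ~a): 0.51 > 0, so result = 0
(~(c /\ ((b -> c) -> c)) -> (a -> ~a)): 0 ≤ 0, so result = 1
(a -> (~(c /\ ((b -> c) -> c)) -> (a -> ~a))): 0.51 ≤ 1, so result = 1
(c -> (a -> (~(c /\ ((b -> c) -> c)) -> (a -> ~a)))): 0.72 ≤ 1, so result = 1
(a \/ (c -> (a -> (~(c /\ ((b -> c) -> c)) -> (a -> ~a))))) = max(0.51, 1) = 1
(~~a -> (a \/ (c -> (a -> (~(c /\ ((b -> c) -> c)) -> (a -> ~a)))))): 1 ≤ 1, so result = 1
(c /\ a) = min(0.72, 0.51) = 0.51
(a -> (c /\ a)): 0.51 ≤ 0.51, so result = 1
(b /\ (a -> (c /\ a))) = min(0.6, 1) = 0.6
((~~a -> (a \/ (c -> (a -> (~(c /\ ((b -> c) -> c)) -> (a -> ~a)))))) -> (b /\ (a -> (c /\ a)))): 1 > 0.6, so result = 0.6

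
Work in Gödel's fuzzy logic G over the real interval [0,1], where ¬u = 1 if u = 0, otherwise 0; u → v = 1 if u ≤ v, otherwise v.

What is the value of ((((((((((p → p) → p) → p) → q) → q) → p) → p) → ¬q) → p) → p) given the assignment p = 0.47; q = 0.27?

(p → p): 0.47 ≤ 0.47, so result = 1
((p → p) → p): 1 > 0.47, so result = 0.47
(((p → p) → p) → p): 0.47 ≤ 0.47, so result = 1
((((p → p) → p) → p) → q): 1 > 0.27, so result = 0.27
(((((p → p) → p) → p) → q) → q): 0.27 ≤ 0.27, so result = 1
((((((p → p) → p) → p) → q) → q) → p): 1 > 0.47, so result = 0.47
(((((((p → p) → p) → p) → q) → q) → p) → p): 0.47 ≤ 0.47, so result = 1
¬q: Gödel ¬ of 0.27 = 0 (operand ≠ 0)
((((((((p → p) → p) → p) → q) → q) → p) → p) → ¬q): 1 > 0, so result = 0
(((((((((p → p) → p) → p) → q) → q) → p) → p) → ¬q) → p): 0 ≤ 0.47, so result = 1
((((((((((p → p) → p) → p) → q) → q) → p) → p) → ¬q) → p) → p): 1 > 0.47, so result = 0.47

0.47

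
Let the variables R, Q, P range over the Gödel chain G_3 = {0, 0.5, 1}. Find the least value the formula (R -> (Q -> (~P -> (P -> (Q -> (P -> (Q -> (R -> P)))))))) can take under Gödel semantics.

Every assignment gives 1. For instance at R = 0, Q = 0, P = 0:
  ~P: Gödel ¬ of 0 = 1 (operand is 0)
  (R -> P): 0 ≤ 0, so result = 1
  (Q -> (R -> P)): 0 ≤ 1, so result = 1
  (P -> (Q -> (R -> P))): 0 ≤ 1, so result = 1
  (Q -> (P -> (Q -> (R -> P)))): 0 ≤ 1, so result = 1
  (P -> (Q -> (P -> (Q -> (R -> P))))): 0 ≤ 1, so result = 1
  (~P -> (P -> (Q -> (P -> (Q -> (R -> P)))))): 1 ≤ 1, so result = 1
  (Q -> (~P -> (P -> (Q -> (P -> (Q -> (R -> P))))))): 0 ≤ 1, so result = 1
  (R -> (Q -> (~P -> (P -> (Q -> (P -> (Q -> (R -> P)))))))): 0 ≤ 1, so result = 1
All 27 assignments give value 1 — the formula is a G_3-tautology.

1.00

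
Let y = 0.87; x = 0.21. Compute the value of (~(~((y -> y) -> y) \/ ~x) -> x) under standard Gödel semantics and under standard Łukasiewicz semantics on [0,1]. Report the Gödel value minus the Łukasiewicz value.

Gödel evaluation:
  (y -> y): 0.87 ≤ 0.87, so result = 1
  ((y -> y) -> y): 1 > 0.87, so result = 0.87
  ~((y -> y) -> y): Gödel ¬ of 0.87 = 0 (operand ≠ 0)
  ~x: Gödel ¬ of 0.21 = 0 (operand ≠ 0)
  (~((y -> y) -> y) \/ ~x) = max(0, 0) = 0
  ~(~((y -> y) -> y) \/ ~x): Gödel ¬ of 0 = 1 (operand is 0)
  (~(~((y -> y) -> y) \/ ~x) -> x): 1 > 0.21, so result = 0.21
  Gödel value = 0.21
Łukasiewicz evaluation:
  (y -> y): min(1, 1 − 0.87 + 0.87) = 1
  ((y -> y) -> y): min(1, 1 − 1 + 0.87) = 0.87
  ~((y -> y) -> y): Łukasiewicz ¬ gives 1 − 0.87 = 0.13
  ~x: Łukasiewicz ¬ gives 1 − 0.21 = 0.79
  (~((y -> y) -> y) \/ ~x) = max(0.13, 0.79) = 0.79
  ~(~((y -> y) -> y) \/ ~x): Łukasiewicz ¬ gives 1 − 0.79 = 0.21
  (~(~((y -> y) -> y) \/ ~x) -> x): min(1, 1 − 0.21 + 0.21) = 1
  Łukasiewicz value = 1
Difference: 0.21 − 1 = -0.79

-0.79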